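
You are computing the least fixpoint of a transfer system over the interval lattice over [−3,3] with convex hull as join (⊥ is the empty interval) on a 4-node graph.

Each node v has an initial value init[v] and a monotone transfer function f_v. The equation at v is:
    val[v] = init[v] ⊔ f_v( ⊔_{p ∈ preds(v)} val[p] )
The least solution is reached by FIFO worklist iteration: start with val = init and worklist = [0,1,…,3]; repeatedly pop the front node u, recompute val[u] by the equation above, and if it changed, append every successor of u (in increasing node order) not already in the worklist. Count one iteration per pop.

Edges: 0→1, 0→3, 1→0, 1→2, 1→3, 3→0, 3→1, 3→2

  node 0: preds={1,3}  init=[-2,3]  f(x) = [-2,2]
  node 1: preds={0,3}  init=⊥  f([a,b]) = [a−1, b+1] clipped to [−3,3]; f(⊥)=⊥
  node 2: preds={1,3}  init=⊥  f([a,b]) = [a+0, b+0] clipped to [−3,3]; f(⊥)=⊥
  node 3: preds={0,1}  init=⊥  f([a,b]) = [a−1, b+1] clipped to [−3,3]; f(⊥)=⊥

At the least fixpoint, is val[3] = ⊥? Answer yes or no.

no

Iteration log — 7 steps:
  step 1. node 0  ⊔preds=⊥  new=[-2,3]  stable
  step 2. node 1  ⊔preds=[-2,3]  new=[-3,3]  old=⊥  +wl: 0
  step 3. node 2  ⊔preds=[-3,3]  new=[-3,3]  old=⊥  +wl: 
  step 4. node 3  ⊔preds=[-3,3]  new=[-3,3]  old=⊥  +wl: 1,2
  step 5. node 0  ⊔preds=[-3,3]  new=[-2,3]  stable
  step 6. node 1  ⊔preds=[-3,3]  new=[-3,3]  stable
  step 7. node 2  ⊔preds=[-3,3]  new=[-3,3]  stable

Least fixpoint reached:
  node 0: [-2,3]
  node 1: [-3,3]
  node 2: [-3,3]
  node 3: [-3,3]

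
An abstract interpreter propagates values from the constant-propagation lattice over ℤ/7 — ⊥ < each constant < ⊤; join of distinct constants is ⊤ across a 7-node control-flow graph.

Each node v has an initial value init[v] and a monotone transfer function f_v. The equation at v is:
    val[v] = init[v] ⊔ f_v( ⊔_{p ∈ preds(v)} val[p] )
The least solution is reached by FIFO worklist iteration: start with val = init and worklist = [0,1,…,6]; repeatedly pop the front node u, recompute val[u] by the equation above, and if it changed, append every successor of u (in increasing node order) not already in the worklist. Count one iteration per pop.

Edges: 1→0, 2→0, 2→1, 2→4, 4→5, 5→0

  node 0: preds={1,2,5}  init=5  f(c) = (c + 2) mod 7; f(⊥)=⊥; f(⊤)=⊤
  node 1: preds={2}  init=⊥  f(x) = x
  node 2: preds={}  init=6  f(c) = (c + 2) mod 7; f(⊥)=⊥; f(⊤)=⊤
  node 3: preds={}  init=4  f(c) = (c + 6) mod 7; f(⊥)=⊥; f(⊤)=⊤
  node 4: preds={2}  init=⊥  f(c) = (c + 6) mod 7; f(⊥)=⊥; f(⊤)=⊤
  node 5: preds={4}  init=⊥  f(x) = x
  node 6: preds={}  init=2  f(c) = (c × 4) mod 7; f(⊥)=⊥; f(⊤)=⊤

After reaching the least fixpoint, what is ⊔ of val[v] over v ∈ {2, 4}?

⊤

Trace (8 dequeues):
  [1] u=0 | in 6 | out ⊤ | prev 5 | push {}
  [2] u=1 | in 6 | out 6 | prev ⊥ | push {0}
  [3] u=2 | in ⊥ | out 6 | ==
  [4] u=3 | in ⊥ | out 4 | ==
  [5] u=4 | in 6 | out 5 | prev ⊥ | push {}
  [6] u=5 | in 5 | out 5 | prev ⊥ | push {}
  [7] u=6 | in ⊥ | out 2 | ==
  [8] u=0 | in ⊤ | out ⊤ | ==

Converged values:
  [0] ⊤
  [1] 6
  [2] 6
  [3] 4
  [4] 5
  [5] 5
  [6] 2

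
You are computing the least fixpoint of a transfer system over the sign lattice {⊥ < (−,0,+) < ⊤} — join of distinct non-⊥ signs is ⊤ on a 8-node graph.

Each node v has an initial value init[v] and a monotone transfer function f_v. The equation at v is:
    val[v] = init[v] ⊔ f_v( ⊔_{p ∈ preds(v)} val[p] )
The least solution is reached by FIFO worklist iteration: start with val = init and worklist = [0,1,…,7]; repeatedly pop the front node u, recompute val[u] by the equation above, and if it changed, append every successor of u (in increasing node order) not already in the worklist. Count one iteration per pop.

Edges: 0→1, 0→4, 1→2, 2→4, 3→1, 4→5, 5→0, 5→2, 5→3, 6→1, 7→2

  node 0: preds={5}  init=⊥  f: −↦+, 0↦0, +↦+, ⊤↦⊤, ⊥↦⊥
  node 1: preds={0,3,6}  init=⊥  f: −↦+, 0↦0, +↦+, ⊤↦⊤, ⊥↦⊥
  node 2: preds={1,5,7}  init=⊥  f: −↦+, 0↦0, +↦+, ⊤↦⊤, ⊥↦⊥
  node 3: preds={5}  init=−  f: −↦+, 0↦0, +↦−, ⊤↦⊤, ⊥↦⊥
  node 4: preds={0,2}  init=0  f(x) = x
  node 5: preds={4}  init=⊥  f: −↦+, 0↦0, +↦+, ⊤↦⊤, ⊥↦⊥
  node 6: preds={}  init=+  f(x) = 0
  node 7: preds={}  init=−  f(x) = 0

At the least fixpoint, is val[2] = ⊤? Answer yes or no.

yes

Worklist (13 pops):
  #1 pop 0: in=⊥ → ⊥ (no change)
  #2 pop 1: in=⊤ → ⊤ (was ⊥); enqueue []
  #3 pop 2: in=⊤ → ⊤ (was ⊥); enqueue []
  #4 pop 3: in=⊥ → − (no change)
  #5 pop 4: in=⊤ → ⊤ (was 0); enqueue []
  #6 pop 5: in=⊤ → ⊤ (was ⊥); enqueue [0,2,3]
  #7 pop 6: in=⊥ → ⊤ (was +); enqueue [1]
  #8 pop 7: in=⊥ → ⊤ (was −); enqueue []
  #9 pop 0: in=⊤ → ⊤ (was ⊥); enqueue [4]
  #10 pop 2: in=⊤ → ⊤ (no change)
  #11 pop 3: in=⊤ → ⊤ (was −); enqueue []
  #12 pop 1: in=⊤ → ⊤ (no change)
  #13 pop 4: in=⊤ → ⊤ (no change)

Fixpoint:
  val[0] = ⊤
  val[1] = ⊤
  val[2] = ⊤
  val[3] = ⊤
  val[4] = ⊤
  val[5] = ⊤
  val[6] = ⊤
  val[7] = ⊤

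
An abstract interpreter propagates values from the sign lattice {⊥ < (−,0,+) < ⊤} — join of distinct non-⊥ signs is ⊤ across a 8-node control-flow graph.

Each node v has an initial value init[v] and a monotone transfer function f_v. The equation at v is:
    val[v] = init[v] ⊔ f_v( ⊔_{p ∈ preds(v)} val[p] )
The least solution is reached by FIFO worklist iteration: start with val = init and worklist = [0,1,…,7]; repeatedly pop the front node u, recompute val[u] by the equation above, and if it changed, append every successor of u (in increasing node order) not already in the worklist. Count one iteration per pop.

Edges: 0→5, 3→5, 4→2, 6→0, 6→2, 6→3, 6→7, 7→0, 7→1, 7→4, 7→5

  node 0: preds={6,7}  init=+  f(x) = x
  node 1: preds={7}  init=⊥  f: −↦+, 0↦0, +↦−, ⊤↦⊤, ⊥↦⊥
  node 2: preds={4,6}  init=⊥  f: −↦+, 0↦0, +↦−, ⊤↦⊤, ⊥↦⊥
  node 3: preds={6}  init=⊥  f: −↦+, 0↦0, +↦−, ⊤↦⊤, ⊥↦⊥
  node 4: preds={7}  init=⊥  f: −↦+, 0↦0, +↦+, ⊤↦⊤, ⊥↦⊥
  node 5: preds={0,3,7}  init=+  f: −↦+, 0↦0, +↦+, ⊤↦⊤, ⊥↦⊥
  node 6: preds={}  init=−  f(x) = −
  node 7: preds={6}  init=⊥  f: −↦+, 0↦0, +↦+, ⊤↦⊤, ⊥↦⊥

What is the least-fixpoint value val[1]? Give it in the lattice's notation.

−

Trace (13 dequeues):
  [1] u=0 | in − | out ⊤ | prev + | push {}
  [2] u=1 | in ⊥ | out ⊥ | ==
  [3] u=2 | in − | out + | prev ⊥ | push {}
  [4] u=3 | in − | out + | prev ⊥ | push {}
  [5] u=4 | in ⊥ | out ⊥ | ==
  [6] u=5 | in ⊤ | out ⊤ | prev + | push {}
  [7] u=6 | in ⊥ | out − | ==
  [8] u=7 | in − | out + | prev ⊥ | push {0,1,4,5}
  [9] u=0 | in ⊤ | out ⊤ | ==
  [10] u=1 | in + | out − | prev ⊥ | push {}
  [11] u=4 | in + | out + | prev ⊥ | push {2}
  [12] u=5 | in ⊤ | out ⊤ | ==
  [13] u=2 | in ⊤ | out ⊤ | prev + | push {}

Converged values:
  [0] ⊤
  [1] −
  [2] ⊤
  [3] +
  [4] +
  [5] ⊤
  [6] −
  [7] +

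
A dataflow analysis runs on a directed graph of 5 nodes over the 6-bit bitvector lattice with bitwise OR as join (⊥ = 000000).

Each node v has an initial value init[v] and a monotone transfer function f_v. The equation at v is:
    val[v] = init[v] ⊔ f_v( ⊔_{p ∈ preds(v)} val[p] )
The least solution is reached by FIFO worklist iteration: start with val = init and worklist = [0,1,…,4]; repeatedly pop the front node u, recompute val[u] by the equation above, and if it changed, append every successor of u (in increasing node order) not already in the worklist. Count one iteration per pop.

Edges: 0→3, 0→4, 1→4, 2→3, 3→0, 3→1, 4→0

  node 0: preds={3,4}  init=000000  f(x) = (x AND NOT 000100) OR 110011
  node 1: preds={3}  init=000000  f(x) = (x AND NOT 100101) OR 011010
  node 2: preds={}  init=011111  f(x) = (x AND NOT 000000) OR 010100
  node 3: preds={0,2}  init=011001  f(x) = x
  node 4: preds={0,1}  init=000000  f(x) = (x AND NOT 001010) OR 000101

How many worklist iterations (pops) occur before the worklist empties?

Worklist (7 pops):
  #1 pop 0: in=011001 → 111011 (was 000000); enqueue []
  #2 pop 1: in=011001 → 011010 (was 000000); enqueue []
  #3 pop 2: in=000000 → 011111 (no change)
  #4 pop 3: in=111111 → 111111 (was 011001); enqueue [0,1]
  #5 pop 4: in=111011 → 110101 (was 000000); enqueue []
  #6 pop 0: in=111111 → 111011 (no change)
  #7 pop 1: in=111111 → 011010 (no change)

Fixpoint:
  val[0] = 111011
  val[1] = 011010
  val[2] = 011111
  val[3] = 111111
  val[4] = 110101

7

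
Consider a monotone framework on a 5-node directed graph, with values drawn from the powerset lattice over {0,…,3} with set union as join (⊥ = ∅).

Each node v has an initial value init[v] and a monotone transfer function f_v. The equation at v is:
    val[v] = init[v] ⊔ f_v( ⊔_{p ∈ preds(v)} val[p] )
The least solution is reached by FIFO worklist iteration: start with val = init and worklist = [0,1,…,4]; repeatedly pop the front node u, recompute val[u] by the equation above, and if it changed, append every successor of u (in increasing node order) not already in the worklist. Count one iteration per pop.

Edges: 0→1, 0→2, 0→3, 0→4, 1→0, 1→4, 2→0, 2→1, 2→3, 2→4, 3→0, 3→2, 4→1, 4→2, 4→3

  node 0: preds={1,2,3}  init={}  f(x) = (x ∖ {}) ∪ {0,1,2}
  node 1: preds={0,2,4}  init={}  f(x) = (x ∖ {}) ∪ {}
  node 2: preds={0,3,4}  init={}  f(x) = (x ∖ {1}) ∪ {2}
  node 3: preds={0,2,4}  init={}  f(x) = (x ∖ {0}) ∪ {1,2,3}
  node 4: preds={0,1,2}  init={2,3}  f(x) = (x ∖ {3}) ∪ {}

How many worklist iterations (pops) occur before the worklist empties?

10

Iteration log — 10 steps:
  step 1. node 0  ⊔preds={}  new={0,1,2}  old={}  +wl: 
  step 2. node 1  ⊔preds={0,1,2,3}  new={0,1,2,3}  old={}  +wl: 0
  step 3. node 2  ⊔preds={0,1,2,3}  new={0,2,3}  old={}  +wl: 1
  step 4. node 3  ⊔preds={0,1,2,3}  new={1,2,3}  old={}  +wl: 2
  step 5. node 4  ⊔preds={0,1,2,3}  new={0,1,2,3}  old={2,3}  +wl: 3
  step 6. node 0  ⊔preds={0,1,2,3}  new={0,1,2,3}  old={0,1,2}  +wl: 4
  step 7. node 1  ⊔preds={0,1,2,3}  new={0,1,2,3}  stable
  step 8. node 2  ⊔preds={0,1,2,3}  new={0,2,3}  stable
  step 9. node 3  ⊔preds={0,1,2,3}  new={1,2,3}  stable
  step 10. node 4  ⊔preds={0,1,2,3}  new={0,1,2,3}  stable

Least fixpoint reached:
  node 0: {0,1,2,3}
  node 1: {0,1,2,3}
  node 2: {0,2,3}
  node 3: {1,2,3}
  node 4: {0,1,2,3}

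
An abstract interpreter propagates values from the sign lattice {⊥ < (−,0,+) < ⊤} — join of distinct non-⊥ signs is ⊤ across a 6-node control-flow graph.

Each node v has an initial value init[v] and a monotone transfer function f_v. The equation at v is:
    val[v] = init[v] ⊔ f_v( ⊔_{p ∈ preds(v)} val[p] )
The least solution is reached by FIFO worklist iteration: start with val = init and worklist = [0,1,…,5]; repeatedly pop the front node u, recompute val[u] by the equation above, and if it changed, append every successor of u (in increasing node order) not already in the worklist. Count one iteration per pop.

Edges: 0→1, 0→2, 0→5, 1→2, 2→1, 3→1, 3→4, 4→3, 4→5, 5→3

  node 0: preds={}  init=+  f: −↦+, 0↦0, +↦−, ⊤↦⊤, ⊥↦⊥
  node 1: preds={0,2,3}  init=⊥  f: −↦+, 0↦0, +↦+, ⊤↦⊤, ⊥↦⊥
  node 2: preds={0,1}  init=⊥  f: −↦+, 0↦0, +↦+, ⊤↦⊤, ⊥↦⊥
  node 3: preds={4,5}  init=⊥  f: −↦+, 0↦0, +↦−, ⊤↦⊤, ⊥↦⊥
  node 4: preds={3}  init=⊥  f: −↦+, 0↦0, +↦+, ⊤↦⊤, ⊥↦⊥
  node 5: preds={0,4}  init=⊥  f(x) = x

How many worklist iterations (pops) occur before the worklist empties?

14

Worklist (14 pops):
  #1 pop 0: in=⊥ → + (no change)
  #2 pop 1: in=+ → + (was ⊥); enqueue []
  #3 pop 2: in=+ → + (was ⊥); enqueue [1]
  #4 pop 3: in=⊥ → ⊥ (no change)
  #5 pop 4: in=⊥ → ⊥ (no change)
  #6 pop 5: in=+ → + (was ⊥); enqueue [3]
  #7 pop 1: in=+ → + (no change)
  #8 pop 3: in=+ → − (was ⊥); enqueue [1,4]
  #9 pop 1: in=⊤ → ⊤ (was +); enqueue [2]
  #10 pop 4: in=− → + (was ⊥); enqueue [3,5]
  #11 pop 2: in=⊤ → ⊤ (was +); enqueue [1]
  #12 pop 3: in=+ → − (no change)
  #13 pop 5: in=+ → + (no change)
  #14 pop 1: in=⊤ → ⊤ (no change)

Fixpoint:
  val[0] = +
  val[1] = ⊤
  val[2] = ⊤
  val[3] = −
  val[4] = +
  val[5] = +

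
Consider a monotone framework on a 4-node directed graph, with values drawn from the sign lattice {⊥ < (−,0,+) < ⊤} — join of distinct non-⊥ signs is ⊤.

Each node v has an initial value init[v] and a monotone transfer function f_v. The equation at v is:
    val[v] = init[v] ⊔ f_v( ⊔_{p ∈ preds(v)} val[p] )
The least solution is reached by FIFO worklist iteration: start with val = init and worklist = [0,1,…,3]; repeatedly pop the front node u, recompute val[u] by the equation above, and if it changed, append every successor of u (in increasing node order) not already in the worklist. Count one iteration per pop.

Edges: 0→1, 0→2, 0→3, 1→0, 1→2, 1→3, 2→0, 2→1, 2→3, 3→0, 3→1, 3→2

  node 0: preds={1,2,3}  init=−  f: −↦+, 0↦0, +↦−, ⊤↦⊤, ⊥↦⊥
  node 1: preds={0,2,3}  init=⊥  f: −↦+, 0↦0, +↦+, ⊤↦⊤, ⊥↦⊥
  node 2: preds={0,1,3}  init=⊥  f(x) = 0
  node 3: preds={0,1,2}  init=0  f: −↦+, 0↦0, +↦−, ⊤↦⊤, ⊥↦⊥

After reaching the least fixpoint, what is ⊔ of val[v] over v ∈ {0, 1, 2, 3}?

⊤

Worklist (7 pops):
  #1 pop 0: in=0 → ⊤ (was −); enqueue []
  #2 pop 1: in=⊤ → ⊤ (was ⊥); enqueue [0]
  #3 pop 2: in=⊤ → 0 (was ⊥); enqueue [1]
  #4 pop 3: in=⊤ → ⊤ (was 0); enqueue [2]
  #5 pop 0: in=⊤ → ⊤ (no change)
  #6 pop 1: in=⊤ → ⊤ (no change)
  #7 pop 2: in=⊤ → 0 (no change)

Fixpoint:
  val[0] = ⊤
  val[1] = ⊤
  val[2] = 0
  val[3] = ⊤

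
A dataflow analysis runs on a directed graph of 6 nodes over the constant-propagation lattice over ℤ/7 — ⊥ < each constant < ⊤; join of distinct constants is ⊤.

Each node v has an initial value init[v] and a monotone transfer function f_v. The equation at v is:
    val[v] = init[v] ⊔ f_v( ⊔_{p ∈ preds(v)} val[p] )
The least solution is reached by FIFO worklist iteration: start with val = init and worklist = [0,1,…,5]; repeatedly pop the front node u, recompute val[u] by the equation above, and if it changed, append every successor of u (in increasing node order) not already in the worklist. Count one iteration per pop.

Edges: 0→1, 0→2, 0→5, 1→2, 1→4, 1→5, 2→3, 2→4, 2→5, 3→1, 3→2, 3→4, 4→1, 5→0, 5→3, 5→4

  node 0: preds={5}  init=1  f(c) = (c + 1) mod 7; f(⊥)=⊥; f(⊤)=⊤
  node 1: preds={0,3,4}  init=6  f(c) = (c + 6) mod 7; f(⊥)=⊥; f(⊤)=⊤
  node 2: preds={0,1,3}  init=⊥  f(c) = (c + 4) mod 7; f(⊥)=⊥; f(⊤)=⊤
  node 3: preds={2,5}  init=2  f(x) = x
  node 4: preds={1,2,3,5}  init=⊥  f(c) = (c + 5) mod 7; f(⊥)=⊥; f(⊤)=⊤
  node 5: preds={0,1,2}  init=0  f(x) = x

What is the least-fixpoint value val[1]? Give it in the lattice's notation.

Worklist (14 pops):
  #1 pop 0: in=0 → 1 (no change)
  #2 pop 1: in=⊤ → ⊤ (was 6); enqueue []
  #3 pop 2: in=⊤ → ⊤ (was ⊥); enqueue []
  #4 pop 3: in=⊤ → ⊤ (was 2); enqueue [1,2]
  #5 pop 4: in=⊤ → ⊤ (was ⊥); enqueue []
  #6 pop 5: in=⊤ → ⊤ (was 0); enqueue [0,3,4]
  #7 pop 1: in=⊤ → ⊤ (no change)
  #8 pop 2: in=⊤ → ⊤ (no change)
  #9 pop 0: in=⊤ → ⊤ (was 1); enqueue [1,2,5]
  #10 pop 3: in=⊤ → ⊤ (no change)
  #11 pop 4: in=⊤ → ⊤ (no change)
  #12 pop 1: in=⊤ → ⊤ (no change)
  #13 pop 2: in=⊤ → ⊤ (no change)
  #14 pop 5: in=⊤ → ⊤ (no change)

Fixpoint:
  val[0] = ⊤
  val[1] = ⊤
  val[2] = ⊤
  val[3] = ⊤
  val[4] = ⊤
  val[5] = ⊤

⊤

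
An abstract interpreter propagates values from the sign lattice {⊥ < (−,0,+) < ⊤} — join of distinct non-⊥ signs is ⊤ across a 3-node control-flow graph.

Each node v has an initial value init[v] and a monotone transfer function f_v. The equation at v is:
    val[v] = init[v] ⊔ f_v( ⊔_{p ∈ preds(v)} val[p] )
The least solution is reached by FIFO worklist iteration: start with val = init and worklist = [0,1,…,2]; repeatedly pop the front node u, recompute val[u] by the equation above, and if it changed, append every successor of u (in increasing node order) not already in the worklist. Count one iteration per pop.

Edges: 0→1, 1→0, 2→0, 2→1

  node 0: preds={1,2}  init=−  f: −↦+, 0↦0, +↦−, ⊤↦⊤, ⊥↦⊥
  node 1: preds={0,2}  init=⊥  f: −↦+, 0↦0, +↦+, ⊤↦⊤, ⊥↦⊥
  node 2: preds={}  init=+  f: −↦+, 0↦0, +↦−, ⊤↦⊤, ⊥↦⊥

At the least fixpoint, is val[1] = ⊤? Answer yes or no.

yes

Trace (5 dequeues):
  [1] u=0 | in + | out − | ==
  [2] u=1 | in ⊤ | out ⊤ | prev ⊥ | push {0}
  [3] u=2 | in ⊥ | out + | ==
  [4] u=0 | in ⊤ | out ⊤ | prev − | push {1}
  [5] u=1 | in ⊤ | out ⊤ | ==

Converged values:
  [0] ⊤
  [1] ⊤
  [2] +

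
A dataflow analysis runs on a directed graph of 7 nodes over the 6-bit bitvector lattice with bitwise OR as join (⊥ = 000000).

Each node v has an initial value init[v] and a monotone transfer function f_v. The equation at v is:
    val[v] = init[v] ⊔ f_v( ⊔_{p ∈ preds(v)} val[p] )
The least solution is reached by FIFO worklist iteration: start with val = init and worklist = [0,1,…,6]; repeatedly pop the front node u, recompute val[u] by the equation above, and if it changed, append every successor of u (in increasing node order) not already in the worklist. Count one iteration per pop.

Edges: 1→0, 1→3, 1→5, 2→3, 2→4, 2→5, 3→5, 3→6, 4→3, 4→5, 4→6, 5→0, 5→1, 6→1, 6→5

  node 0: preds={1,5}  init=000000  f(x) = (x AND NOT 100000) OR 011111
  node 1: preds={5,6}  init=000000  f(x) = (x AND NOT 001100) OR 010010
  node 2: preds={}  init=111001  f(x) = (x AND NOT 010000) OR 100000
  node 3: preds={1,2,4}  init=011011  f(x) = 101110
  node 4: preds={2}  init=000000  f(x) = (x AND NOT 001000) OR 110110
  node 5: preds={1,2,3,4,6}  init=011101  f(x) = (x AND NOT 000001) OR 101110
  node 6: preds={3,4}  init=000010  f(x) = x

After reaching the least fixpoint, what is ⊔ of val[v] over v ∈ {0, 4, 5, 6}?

111111

Worklist (13 pops):
  #1 pop 0: in=011101 → 011111 (was 000000); enqueue []
  #2 pop 1: in=011111 → 010011 (was 000000); enqueue [0]
  #3 pop 2: in=000000 → 111001 (no change)
  #4 pop 3: in=111011 → 111111 (was 011011); enqueue []
  #5 pop 4: in=111001 → 110111 (was 000000); enqueue [3]
  #6 pop 5: in=111111 → 111111 (was 011101); enqueue [1]
  #7 pop 6: in=111111 → 111111 (was 000010); enqueue [5]
  #8 pop 0: in=111111 → 011111 (no change)
  #9 pop 3: in=111111 → 111111 (no change)
  #10 pop 1: in=111111 → 110011 (was 010011); enqueue [0,3]
  #11 pop 5: in=111111 → 111111 (no change)
  #12 pop 0: in=111111 → 011111 (no change)
  #13 pop 3: in=111111 → 111111 (no change)

Fixpoint:
  val[0] = 011111
  val[1] = 110011
  val[2] = 111001
  val[3] = 111111
  val[4] = 110111
  val[5] = 111111
  val[6] = 111111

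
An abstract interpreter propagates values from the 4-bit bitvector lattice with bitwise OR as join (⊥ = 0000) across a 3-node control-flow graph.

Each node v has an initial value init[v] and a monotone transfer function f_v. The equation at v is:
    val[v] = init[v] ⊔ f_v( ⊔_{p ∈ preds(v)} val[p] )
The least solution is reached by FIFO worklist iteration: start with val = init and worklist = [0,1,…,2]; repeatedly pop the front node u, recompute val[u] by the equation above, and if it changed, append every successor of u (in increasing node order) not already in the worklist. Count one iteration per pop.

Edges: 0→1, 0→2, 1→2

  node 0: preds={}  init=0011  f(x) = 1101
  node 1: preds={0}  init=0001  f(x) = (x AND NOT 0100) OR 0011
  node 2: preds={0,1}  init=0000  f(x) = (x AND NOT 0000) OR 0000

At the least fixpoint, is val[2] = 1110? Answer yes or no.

Trace (3 dequeues):
  [1] u=0 | in 0000 | out 1111 | prev 0011 | push {}
  [2] u=1 | in 1111 | out 1011 | prev 0001 | push {}
  [3] u=2 | in 1111 | out 1111 | prev 0000 | push {}

Converged values:
  [0] 1111
  [1] 1011
  [2] 1111

no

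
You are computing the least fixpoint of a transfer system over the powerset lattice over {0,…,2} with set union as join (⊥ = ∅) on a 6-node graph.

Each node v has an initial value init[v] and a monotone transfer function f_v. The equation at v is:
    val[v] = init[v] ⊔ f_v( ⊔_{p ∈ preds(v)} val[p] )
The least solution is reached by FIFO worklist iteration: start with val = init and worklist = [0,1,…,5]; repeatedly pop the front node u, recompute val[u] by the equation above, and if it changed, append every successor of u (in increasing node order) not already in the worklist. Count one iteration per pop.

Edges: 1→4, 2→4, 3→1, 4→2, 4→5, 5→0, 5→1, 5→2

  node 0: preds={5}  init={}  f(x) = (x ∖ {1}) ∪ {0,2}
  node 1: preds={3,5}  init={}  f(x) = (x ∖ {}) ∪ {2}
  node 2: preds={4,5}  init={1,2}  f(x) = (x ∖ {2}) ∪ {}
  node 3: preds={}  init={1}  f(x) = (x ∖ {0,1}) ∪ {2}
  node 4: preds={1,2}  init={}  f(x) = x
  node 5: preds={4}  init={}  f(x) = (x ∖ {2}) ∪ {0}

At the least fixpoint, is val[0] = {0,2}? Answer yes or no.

Trace (12 dequeues):
  [1] u=0 | in {} | out {0,2} | prev {} | push {}
  [2] u=1 | in {1} | out {1,2} | prev {} | push {}
  [3] u=2 | in {} | out {1,2} | ==
  [4] u=3 | in {} | out {1,2} | prev {1} | push {1}
  [5] u=4 | in {1,2} | out {1,2} | prev {} | push {2}
  [6] u=5 | in {1,2} | out {0,1} | prev {} | push {0}
  [7] u=1 | in {0,1,2} | out {0,1,2} | prev {1,2} | push {4}
  [8] u=2 | in {0,1,2} | out {0,1,2} | prev {1,2} | push {}
  [9] u=0 | in {0,1} | out {0,2} | ==
  [10] u=4 | in {0,1,2} | out {0,1,2} | prev {1,2} | push {2,5}
  [11] u=2 | in {0,1,2} | out {0,1,2} | ==
  [12] u=5 | in {0,1,2} | out {0,1} | ==

Converged values:
  [0] {0,2}
  [1] {0,1,2}
  [2] {0,1,2}
  [3] {1,2}
  [4] {0,1,2}
  [5] {0,1}

yes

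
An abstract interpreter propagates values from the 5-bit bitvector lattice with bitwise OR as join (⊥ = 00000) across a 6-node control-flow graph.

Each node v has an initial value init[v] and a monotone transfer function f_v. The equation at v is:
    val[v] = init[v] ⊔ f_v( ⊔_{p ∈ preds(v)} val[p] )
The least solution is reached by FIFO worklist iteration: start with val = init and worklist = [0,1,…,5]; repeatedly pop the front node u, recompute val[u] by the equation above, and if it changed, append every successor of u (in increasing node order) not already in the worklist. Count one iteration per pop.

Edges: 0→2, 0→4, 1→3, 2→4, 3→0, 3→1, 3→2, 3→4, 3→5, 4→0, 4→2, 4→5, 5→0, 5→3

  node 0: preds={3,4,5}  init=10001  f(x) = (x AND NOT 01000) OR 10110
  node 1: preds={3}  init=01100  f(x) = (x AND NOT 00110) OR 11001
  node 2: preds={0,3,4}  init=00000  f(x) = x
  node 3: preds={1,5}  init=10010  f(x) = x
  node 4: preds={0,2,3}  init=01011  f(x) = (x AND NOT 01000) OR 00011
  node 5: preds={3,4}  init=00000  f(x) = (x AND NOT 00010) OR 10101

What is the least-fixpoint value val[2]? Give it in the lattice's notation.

11111

Iteration log — 10 steps:
  step 1. node 0  ⊔preds=11011  new=10111  old=10001  +wl: 
  step 2. node 1  ⊔preds=10010  new=11101  old=01100  +wl: 
  step 3. node 2  ⊔preds=11111  new=11111  old=00000  +wl: 
  step 4. node 3  ⊔preds=11101  new=11111  old=10010  +wl: 0,1,2
  step 5. node 4  ⊔preds=11111  new=11111  old=01011  +wl: 
  step 6. node 5  ⊔preds=11111  new=11101  old=00000  +wl: 3
  step 7. node 0  ⊔preds=11111  new=10111  stable
  step 8. node 1  ⊔preds=11111  new=11101  stable
  step 9. node 2  ⊔preds=11111  new=11111  stable
  step 10. node 3  ⊔preds=11101  new=11111  stable

Least fixpoint reached:
  node 0: 10111
  node 1: 11101
  node 2: 11111
  node 3: 11111
  node 4: 11111
  node 5: 11101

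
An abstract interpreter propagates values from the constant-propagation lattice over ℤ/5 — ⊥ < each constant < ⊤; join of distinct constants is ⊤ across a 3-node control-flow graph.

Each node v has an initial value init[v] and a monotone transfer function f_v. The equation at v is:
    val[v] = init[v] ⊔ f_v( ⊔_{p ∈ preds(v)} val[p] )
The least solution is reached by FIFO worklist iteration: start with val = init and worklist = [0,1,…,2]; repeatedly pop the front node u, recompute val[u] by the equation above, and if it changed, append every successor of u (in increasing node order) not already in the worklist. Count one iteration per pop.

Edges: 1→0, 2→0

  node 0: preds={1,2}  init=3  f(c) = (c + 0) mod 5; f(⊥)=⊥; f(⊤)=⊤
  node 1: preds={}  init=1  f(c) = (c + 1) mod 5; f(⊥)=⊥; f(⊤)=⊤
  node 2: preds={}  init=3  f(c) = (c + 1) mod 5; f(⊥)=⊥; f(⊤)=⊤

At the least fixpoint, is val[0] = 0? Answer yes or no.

no

Trace (3 dequeues):
  [1] u=0 | in ⊤ | out ⊤ | prev 3 | push {}
  [2] u=1 | in ⊥ | out 1 | ==
  [3] u=2 | in ⊥ | out 3 | ==

Converged values:
  [0] ⊤
  [1] 1
  [2] 3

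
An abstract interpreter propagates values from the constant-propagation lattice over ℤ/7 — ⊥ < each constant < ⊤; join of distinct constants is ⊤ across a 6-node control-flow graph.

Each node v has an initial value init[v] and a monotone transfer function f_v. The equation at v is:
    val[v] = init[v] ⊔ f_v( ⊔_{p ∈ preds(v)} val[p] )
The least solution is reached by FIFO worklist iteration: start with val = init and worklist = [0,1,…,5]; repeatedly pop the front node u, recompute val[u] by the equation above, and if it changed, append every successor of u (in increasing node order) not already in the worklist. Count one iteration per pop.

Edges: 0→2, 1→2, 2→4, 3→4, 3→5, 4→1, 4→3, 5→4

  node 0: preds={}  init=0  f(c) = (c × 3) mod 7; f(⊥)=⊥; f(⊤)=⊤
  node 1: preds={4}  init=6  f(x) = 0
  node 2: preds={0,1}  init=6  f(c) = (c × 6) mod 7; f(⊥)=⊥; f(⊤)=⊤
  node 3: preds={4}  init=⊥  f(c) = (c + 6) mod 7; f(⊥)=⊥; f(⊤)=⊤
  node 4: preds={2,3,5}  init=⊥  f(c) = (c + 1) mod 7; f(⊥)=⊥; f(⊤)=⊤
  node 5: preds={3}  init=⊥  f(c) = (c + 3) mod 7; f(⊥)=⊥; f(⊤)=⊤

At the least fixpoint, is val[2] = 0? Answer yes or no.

Worklist (11 pops):
  #1 pop 0: in=⊥ → 0 (no change)
  #2 pop 1: in=⊥ → ⊤ (was 6); enqueue []
  #3 pop 2: in=⊤ → ⊤ (was 6); enqueue []
  #4 pop 3: in=⊥ → ⊥ (no change)
  #5 pop 4: in=⊤ → ⊤ (was ⊥); enqueue [1,3]
  #6 pop 5: in=⊥ → ⊥ (no change)
  #7 pop 1: in=⊤ → ⊤ (no change)
  #8 pop 3: in=⊤ → ⊤ (was ⊥); enqueue [4,5]
  #9 pop 4: in=⊤ → ⊤ (no change)
  #10 pop 5: in=⊤ → ⊤ (was ⊥); enqueue [4]
  #11 pop 4: in=⊤ → ⊤ (no change)

Fixpoint:
  val[0] = 0
  val[1] = ⊤
  val[2] = ⊤
  val[3] = ⊤
  val[4] = ⊤
  val[5] = ⊤

no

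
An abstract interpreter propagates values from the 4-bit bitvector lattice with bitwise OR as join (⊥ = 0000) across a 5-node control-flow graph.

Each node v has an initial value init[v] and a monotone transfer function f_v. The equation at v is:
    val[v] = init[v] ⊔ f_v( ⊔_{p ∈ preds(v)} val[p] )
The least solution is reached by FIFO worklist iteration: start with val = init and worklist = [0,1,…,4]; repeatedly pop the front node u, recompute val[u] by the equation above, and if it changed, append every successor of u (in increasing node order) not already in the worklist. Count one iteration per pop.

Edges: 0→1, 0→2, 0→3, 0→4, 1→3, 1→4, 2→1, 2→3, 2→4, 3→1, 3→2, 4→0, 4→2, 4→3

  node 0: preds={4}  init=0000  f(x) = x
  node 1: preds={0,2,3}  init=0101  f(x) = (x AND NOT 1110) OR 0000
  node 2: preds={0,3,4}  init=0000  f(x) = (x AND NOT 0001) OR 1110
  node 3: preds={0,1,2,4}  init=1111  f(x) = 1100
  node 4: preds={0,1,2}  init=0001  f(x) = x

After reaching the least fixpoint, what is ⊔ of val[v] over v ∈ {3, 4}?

1111

Worklist (11 pops):
  #1 pop 0: in=0001 → 0001 (was 0000); enqueue []
  #2 pop 1: in=1111 → 0101 (no change)
  #3 pop 2: in=1111 → 1110 (was 0000); enqueue [1]
  #4 pop 3: in=1111 → 1111 (no change)
  #5 pop 4: in=1111 → 1111 (was 0001); enqueue [0,2,3]
  #6 pop 1: in=1111 → 0101 (no change)
  #7 pop 0: in=1111 → 1111 (was 0001); enqueue [1,4]
  #8 pop 2: in=1111 → 1110 (no change)
  #9 pop 3: in=1111 → 1111 (no change)
  #10 pop 1: in=1111 → 0101 (no change)
  #11 pop 4: in=1111 → 1111 (no change)

Fixpoint:
  val[0] = 1111
  val[1] = 0101
  val[2] = 1110
  val[3] = 1111
  val[4] = 1111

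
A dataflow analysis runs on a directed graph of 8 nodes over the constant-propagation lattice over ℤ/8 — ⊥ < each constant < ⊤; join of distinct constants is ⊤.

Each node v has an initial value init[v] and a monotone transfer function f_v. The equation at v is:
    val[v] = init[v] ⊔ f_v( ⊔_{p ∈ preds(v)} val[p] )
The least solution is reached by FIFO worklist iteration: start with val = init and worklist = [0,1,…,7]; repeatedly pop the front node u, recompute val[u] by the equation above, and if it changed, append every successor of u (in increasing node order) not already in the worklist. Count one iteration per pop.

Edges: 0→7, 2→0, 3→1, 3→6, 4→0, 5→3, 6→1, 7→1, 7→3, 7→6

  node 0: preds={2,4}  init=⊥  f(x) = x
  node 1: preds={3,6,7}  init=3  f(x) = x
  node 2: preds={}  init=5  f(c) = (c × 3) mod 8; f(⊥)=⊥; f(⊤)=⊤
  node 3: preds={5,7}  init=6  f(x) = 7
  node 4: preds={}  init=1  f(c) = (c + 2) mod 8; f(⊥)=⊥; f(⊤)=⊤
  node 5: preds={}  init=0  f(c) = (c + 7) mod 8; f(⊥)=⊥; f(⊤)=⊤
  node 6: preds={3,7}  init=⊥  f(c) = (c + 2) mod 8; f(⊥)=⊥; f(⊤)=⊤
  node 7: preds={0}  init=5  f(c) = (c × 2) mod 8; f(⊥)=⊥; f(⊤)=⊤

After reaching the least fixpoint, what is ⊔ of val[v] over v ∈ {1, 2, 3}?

⊤

Iteration log — 11 steps:
  step 1. node 0  ⊔preds=⊤  new=⊤  old=⊥  +wl: 
  step 2. node 1  ⊔preds=⊤  new=⊤  old=3  +wl: 
  step 3. node 2  ⊔preds=⊥  new=5  stable
  step 4. node 3  ⊔preds=⊤  new=⊤  old=6  +wl: 1
  step 5. node 4  ⊔preds=⊥  new=1  stable
  step 6. node 5  ⊔preds=⊥  new=0  stable
  step 7. node 6  ⊔preds=⊤  new=⊤  old=⊥  +wl: 
  step 8. node 7  ⊔preds=⊤  new=⊤  old=5  +wl: 3,6
  step 9. node 1  ⊔preds=⊤  new=⊤  stable
  step 10. node 3  ⊔preds=⊤  new=⊤  stable
  step 11. node 6  ⊔preds=⊤  new=⊤  stable

Least fixpoint reached:
  node 0: ⊤
  node 1: ⊤
  node 2: 5
  node 3: ⊤
  node 4: 1
  node 5: 0
  node 6: ⊤
  node 7: ⊤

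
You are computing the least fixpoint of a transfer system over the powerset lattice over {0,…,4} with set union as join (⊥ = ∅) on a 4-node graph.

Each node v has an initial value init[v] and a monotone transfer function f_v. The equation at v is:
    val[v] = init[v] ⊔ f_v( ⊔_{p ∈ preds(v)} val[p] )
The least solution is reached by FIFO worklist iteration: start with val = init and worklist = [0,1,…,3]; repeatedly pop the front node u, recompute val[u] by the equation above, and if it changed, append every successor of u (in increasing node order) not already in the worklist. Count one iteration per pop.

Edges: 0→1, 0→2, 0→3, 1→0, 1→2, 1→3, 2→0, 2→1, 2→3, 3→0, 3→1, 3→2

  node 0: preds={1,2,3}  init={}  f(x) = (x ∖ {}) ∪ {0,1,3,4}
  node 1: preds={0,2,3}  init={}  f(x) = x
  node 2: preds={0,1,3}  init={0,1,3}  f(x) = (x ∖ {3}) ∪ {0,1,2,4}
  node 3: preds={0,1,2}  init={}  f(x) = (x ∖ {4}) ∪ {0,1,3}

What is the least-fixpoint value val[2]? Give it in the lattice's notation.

{0,1,2,3,4}

Iteration log — 9 steps:
  step 1. node 0  ⊔preds={0,1,3}  new={0,1,3,4}  old={}  +wl: 
  step 2. node 1  ⊔preds={0,1,3,4}  new={0,1,3,4}  old={}  +wl: 0
  step 3. node 2  ⊔preds={0,1,3,4}  new={0,1,2,3,4}  old={0,1,3}  +wl: 1
  step 4. node 3  ⊔preds={0,1,2,3,4}  new={0,1,2,3}  old={}  +wl: 2
  step 5. node 0  ⊔preds={0,1,2,3,4}  new={0,1,2,3,4}  old={0,1,3,4}  +wl: 3
  step 6. node 1  ⊔preds={0,1,2,3,4}  new={0,1,2,3,4}  old={0,1,3,4}  +wl: 0
  step 7. node 2  ⊔preds={0,1,2,3,4}  new={0,1,2,3,4}  stable
  step 8. node 3  ⊔preds={0,1,2,3,4}  new={0,1,2,3}  stable
  step 9. node 0  ⊔preds={0,1,2,3,4}  new={0,1,2,3,4}  stable

Least fixpoint reached:
  node 0: {0,1,2,3,4}
  node 1: {0,1,2,3,4}
  node 2: {0,1,2,3,4}
  node 3: {0,1,2,3}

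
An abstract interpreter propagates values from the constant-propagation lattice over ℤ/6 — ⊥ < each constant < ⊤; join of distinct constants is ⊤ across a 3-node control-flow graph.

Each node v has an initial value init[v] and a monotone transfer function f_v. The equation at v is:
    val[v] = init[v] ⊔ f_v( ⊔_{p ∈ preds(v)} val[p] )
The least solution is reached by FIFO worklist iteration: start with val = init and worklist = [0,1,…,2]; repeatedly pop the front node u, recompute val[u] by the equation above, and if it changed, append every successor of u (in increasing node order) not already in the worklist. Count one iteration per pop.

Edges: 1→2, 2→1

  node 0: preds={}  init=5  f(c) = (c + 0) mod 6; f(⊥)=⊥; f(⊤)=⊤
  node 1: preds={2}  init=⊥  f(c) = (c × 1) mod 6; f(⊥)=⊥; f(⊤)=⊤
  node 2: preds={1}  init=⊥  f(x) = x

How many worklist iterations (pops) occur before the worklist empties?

3

Trace (3 dequeues):
  [1] u=0 | in ⊥ | out 5 | ==
  [2] u=1 | in ⊥ | out ⊥ | ==
  [3] u=2 | in ⊥ | out ⊥ | ==

Converged values:
  [0] 5
  [1] ⊥
  [2] ⊥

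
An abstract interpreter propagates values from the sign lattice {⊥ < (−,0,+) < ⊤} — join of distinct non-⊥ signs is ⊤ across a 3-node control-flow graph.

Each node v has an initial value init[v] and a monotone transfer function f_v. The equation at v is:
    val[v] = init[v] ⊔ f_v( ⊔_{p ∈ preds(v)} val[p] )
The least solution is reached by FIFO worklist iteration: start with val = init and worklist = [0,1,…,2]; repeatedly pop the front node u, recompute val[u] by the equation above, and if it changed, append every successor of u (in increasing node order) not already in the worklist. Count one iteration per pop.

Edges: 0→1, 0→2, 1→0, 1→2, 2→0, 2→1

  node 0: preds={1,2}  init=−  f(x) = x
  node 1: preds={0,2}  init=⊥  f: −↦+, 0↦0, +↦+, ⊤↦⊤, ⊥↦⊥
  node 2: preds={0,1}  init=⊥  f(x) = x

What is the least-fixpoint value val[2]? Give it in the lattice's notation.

Worklist (7 pops):
  #1 pop 0: in=⊥ → − (no change)
  #2 pop 1: in=− → + (was ⊥); enqueue [0]
  #3 pop 2: in=⊤ → ⊤ (was ⊥); enqueue [1]
  #4 pop 0: in=⊤ → ⊤ (was −); enqueue [2]
  #5 pop 1: in=⊤ → ⊤ (was +); enqueue [0]
  #6 pop 2: in=⊤ → ⊤ (no change)
  #7 pop 0: in=⊤ → ⊤ (no change)

Fixpoint:
  val[0] = ⊤
  val[1] = ⊤
  val[2] = ⊤

⊤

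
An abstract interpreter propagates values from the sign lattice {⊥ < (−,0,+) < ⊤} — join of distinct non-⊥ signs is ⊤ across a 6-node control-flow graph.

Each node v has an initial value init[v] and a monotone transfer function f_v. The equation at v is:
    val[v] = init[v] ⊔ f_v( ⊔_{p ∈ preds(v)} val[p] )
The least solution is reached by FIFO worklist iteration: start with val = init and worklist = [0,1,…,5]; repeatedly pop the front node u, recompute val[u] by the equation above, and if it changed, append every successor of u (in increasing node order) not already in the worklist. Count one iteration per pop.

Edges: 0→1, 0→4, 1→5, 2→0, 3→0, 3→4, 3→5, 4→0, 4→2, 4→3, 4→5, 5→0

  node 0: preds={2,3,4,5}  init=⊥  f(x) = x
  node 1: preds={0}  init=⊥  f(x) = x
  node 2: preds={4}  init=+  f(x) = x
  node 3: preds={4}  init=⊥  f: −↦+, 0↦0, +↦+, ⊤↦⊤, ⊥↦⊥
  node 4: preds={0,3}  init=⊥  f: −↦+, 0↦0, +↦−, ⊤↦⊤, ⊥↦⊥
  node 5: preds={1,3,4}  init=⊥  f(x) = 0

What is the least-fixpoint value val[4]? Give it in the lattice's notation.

Trace (18 dequeues):
  [1] u=0 | in + | out + | prev ⊥ | push {}
  [2] u=1 | in + | out + | prev ⊥ | push {}
  [3] u=2 | in ⊥ | out + | ==
  [4] u=3 | in ⊥ | out ⊥ | ==
  [5] u=4 | in + | out − | prev ⊥ | push {0,2,3}
  [6] u=5 | in ⊤ | out 0 | prev ⊥ | push {}
  [7] u=0 | in ⊤ | out ⊤ | prev + | push {1,4}
  [8] u=2 | in − | out ⊤ | prev + | push {0}
  [9] u=3 | in − | out + | prev ⊥ | push {5}
  [10] u=1 | in ⊤ | out ⊤ | prev + | push {}
  [11] u=4 | in ⊤ | out ⊤ | prev − | push {2,3}
  [12] u=0 | in ⊤ | out ⊤ | ==
  [13] u=5 | in ⊤ | out 0 | ==
  [14] u=2 | in ⊤ | out ⊤ | ==
  [15] u=3 | in ⊤ | out ⊤ | prev + | push {0,4,5}
  [16] u=0 | in ⊤ | out ⊤ | ==
  [17] u=4 | in ⊤ | out ⊤ | ==
  [18] u=5 | in ⊤ | out 0 | ==

Converged values:
  [0] ⊤
  [1] ⊤
  [2] ⊤
  [3] ⊤
  [4] ⊤
  [5] 0

⊤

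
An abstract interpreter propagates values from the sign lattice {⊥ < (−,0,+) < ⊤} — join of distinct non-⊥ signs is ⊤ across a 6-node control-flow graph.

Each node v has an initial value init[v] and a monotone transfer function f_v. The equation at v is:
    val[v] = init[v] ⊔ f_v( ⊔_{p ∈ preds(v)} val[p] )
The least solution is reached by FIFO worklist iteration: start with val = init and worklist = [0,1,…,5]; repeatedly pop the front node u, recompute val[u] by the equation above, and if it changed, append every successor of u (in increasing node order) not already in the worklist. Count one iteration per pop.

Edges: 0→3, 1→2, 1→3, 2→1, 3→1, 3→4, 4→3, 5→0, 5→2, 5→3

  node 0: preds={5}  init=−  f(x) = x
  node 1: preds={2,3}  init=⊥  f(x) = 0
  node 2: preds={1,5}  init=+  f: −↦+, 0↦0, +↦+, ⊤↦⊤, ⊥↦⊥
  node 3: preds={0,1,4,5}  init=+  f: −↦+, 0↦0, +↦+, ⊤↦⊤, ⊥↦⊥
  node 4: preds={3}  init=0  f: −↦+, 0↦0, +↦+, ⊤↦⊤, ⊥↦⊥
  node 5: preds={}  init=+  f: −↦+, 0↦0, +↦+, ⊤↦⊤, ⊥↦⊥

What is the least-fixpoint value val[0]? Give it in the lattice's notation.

Iteration log — 8 steps:
  step 1. node 0  ⊔preds=+  new=⊤  old=−  +wl: 
  step 2. node 1  ⊔preds=+  new=0  old=⊥  +wl: 
  step 3. node 2  ⊔preds=⊤  new=⊤  old=+  +wl: 1
  step 4. node 3  ⊔preds=⊤  new=⊤  old=+  +wl: 
  step 5. node 4  ⊔preds=⊤  new=⊤  old=0  +wl: 3
  step 6. node 5  ⊔preds=⊥  new=+  stable
  step 7. node 1  ⊔preds=⊤  new=0  stable
  step 8. node 3  ⊔preds=⊤  new=⊤  stable

Least fixpoint reached:
  node 0: ⊤
  node 1: 0
  node 2: ⊤
  node 3: ⊤
  node 4: ⊤
  node 5: +

⊤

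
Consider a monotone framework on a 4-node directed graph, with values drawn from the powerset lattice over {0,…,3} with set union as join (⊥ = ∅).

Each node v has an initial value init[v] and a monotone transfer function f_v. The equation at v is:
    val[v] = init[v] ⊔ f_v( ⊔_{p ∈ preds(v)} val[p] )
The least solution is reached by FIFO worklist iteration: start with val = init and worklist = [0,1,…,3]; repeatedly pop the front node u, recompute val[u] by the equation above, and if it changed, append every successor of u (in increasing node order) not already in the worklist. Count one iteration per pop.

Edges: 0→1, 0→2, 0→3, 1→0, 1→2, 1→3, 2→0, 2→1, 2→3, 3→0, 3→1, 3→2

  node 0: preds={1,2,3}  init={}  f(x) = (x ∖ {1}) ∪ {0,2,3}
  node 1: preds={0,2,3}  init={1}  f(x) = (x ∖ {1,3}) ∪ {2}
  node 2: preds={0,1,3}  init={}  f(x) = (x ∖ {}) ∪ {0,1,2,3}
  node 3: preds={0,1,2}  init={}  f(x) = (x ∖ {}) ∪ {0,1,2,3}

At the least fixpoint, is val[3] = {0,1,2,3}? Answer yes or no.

Trace (7 dequeues):
  [1] u=0 | in {1} | out {0,2,3} | prev {} | push {}
  [2] u=1 | in {0,2,3} | out {0,1,2} | prev {1} | push {0}
  [3] u=2 | in {0,1,2,3} | out {0,1,2,3} | prev {} | push {1}
  [4] u=3 | in {0,1,2,3} | out {0,1,2,3} | prev {} | push {2}
  [5] u=0 | in {0,1,2,3} | out {0,2,3} | ==
  [6] u=1 | in {0,1,2,3} | out {0,1,2} | ==
  [7] u=2 | in {0,1,2,3} | out {0,1,2,3} | ==

Converged values:
  [0] {0,2,3}
  [1] {0,1,2}
  [2] {0,1,2,3}
  [3] {0,1,2,3}

yes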